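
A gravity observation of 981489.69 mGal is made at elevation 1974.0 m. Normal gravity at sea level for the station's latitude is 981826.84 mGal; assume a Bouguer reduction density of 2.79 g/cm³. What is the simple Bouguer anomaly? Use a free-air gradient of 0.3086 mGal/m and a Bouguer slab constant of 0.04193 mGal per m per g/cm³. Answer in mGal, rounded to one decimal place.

Free-air correction = 0.3086 × 1974.0 = 609.18 mGal
Free-air anomaly = 981489.69 − 981826.84 + (609.18) = 272.03 mGal
Bouguer slab correction = 0.04193 × 2.79 × 1974.0 = 230.93 mGal
Simple Bouguer anomaly = 272.03 − (230.93) = 41.10 mGal

41.1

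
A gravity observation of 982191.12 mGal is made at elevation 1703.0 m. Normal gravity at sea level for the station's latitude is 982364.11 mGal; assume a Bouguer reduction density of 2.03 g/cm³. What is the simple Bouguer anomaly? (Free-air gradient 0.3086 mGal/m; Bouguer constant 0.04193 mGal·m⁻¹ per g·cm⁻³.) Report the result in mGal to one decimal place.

207.6

Free-air correction = 0.3086 × 1703.0 = 525.55 mGal
Free-air anomaly = 982191.12 − 982364.11 + (525.55) = 352.56 mGal
Bouguer slab correction = 0.04193 × 2.03 × 1703.0 = 144.96 mGal
Simple Bouguer anomaly = 352.56 − (144.96) = 207.60 mGal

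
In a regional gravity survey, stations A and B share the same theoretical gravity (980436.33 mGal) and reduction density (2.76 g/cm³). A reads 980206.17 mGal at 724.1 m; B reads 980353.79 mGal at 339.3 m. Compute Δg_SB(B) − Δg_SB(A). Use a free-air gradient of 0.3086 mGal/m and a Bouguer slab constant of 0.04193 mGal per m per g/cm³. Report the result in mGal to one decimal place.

Δg_SB(A) = 980206.17 − 980436.33 + 0.3086×724.1 − 0.04193×2.76×724.1 = -90.50 mGal
Δg_SB(B) = 980353.79 − 980436.33 + 0.3086×339.3 − 0.04193×2.76×339.3 = -17.10 mGal
Difference = -17.10 − (-90.50) = 73.40 mGal

73.4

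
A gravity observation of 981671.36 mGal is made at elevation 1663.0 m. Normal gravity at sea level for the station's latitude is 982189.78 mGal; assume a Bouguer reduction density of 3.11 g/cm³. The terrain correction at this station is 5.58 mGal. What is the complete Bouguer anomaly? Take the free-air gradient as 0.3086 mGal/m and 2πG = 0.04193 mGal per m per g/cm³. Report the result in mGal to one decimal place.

-216.5

Free-air correction = 0.3086 × 1663.0 = 513.20 mGal
Free-air anomaly = 981671.36 − 982189.78 + (513.20) = -5.22 mGal
Bouguer slab correction = 0.04193 × 3.11 × 1663.0 = 216.86 mGal
Simple Bouguer anomaly = -5.22 − (216.86) = -222.08 mGal
Complete Bouguer anomaly = -222.08 + 5.58 = -216.50 mGal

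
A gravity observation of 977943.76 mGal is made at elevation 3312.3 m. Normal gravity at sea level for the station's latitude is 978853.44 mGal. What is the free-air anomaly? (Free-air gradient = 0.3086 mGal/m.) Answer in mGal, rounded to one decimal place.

112.5

Free-air correction = 0.3086 × 3312.3 = 1022.18 mGal
Free-air anomaly = 977943.76 − 978853.44 + (1022.18) = 112.50 mGal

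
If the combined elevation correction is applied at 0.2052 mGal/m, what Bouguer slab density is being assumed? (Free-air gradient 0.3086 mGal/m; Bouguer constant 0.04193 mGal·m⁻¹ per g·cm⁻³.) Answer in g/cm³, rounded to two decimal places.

0.2052 = 0.3086 − 0.04193 × ρ
ρ = (0.3086 − 0.2052) / 0.04193 = 2.47 g/cm³

2.47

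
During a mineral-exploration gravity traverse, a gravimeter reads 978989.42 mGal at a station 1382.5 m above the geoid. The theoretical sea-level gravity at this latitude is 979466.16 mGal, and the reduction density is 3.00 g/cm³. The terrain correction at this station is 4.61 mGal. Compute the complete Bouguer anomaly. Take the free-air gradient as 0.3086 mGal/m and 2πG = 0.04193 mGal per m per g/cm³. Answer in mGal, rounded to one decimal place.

-219.4

Free-air correction = 0.3086 × 1382.5 = 426.64 mGal
Free-air anomaly = 978989.42 − 979466.16 + (426.64) = -50.10 mGal
Bouguer slab correction = 0.04193 × 3.00 × 1382.5 = 173.90 mGal
Simple Bouguer anomaly = -50.10 − (173.90) = -224.00 mGal
Complete Bouguer anomaly = -224.00 + 4.61 = -219.39 mGal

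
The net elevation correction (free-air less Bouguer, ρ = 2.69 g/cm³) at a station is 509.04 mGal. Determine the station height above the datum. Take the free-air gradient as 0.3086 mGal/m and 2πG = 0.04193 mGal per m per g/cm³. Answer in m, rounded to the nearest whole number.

Combined gradient = 0.3086 − 0.04193 × 2.69 = 0.1958083 mGal/m
h = 509.04 / 0.1958083 = 2599.69 m

2600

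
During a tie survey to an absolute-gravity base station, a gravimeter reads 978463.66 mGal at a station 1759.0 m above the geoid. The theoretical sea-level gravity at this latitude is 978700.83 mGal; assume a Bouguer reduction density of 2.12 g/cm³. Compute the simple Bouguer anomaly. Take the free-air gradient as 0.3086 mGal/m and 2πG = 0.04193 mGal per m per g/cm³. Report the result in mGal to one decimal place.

149.3

Free-air correction = 0.3086 × 1759.0 = 542.83 mGal
Free-air anomaly = 978463.66 − 978700.83 + (542.83) = 305.66 mGal
Bouguer slab correction = 0.04193 × 2.12 × 1759.0 = 156.36 mGal
Simple Bouguer anomaly = 305.66 − (156.36) = 149.30 mGal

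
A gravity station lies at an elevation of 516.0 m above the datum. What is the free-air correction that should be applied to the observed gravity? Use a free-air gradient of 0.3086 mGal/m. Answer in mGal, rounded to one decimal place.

Free-air correction = 0.3086 × 516.0 = 159.2 mGal

159.2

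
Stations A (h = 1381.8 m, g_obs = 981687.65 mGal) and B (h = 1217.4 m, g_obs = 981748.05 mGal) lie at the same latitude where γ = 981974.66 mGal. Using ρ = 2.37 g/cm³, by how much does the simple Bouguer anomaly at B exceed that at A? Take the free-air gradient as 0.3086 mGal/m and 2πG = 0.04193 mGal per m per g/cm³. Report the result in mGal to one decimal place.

Δg_SB(A) = 981687.65 − 981974.66 + 0.3086×1381.8 − 0.04193×2.37×1381.8 = 2.10 mGal
Δg_SB(B) = 981748.05 − 981974.66 + 0.3086×1217.4 − 0.04193×2.37×1217.4 = 28.10 mGal
Difference = 28.10 − (2.10) = 26.00 mGal

26.0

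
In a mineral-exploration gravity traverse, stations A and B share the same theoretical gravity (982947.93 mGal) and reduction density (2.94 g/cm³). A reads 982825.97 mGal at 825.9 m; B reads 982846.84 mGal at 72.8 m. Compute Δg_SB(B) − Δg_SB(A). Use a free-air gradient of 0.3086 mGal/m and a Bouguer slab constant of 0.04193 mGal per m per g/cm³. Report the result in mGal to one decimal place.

-118.7

Δg_SB(A) = 982825.97 − 982947.93 + 0.3086×825.9 − 0.04193×2.94×825.9 = 31.10 mGal
Δg_SB(B) = 982846.84 − 982947.93 + 0.3086×72.8 − 0.04193×2.94×72.8 = -87.60 mGal
Difference = -87.60 − (31.10) = -118.70 mGal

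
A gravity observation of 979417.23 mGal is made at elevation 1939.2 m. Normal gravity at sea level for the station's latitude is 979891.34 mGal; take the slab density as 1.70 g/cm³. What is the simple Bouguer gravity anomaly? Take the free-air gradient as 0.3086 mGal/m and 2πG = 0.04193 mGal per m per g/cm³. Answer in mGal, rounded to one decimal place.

Free-air correction = 0.3086 × 1939.2 = 598.44 mGal
Free-air anomaly = 979417.23 − 979891.34 + (598.44) = 124.33 mGal
Bouguer slab correction = 0.04193 × 1.70 × 1939.2 = 138.23 mGal
Simple Bouguer anomaly = 124.33 − (138.23) = -13.90 mGal

-13.9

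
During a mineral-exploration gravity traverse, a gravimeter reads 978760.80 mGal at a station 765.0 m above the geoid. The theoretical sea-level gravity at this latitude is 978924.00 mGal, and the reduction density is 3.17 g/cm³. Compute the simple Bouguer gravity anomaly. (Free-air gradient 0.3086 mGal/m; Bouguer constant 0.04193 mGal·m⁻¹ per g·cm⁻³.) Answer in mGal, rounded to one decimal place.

Free-air correction = 0.3086 × 765.0 = 236.08 mGal
Free-air anomaly = 978760.80 − 978924.00 + (236.08) = 72.88 mGal
Bouguer slab correction = 0.04193 × 3.17 × 765.0 = 101.68 mGal
Simple Bouguer anomaly = 72.88 − (101.68) = -28.80 mGal

-28.8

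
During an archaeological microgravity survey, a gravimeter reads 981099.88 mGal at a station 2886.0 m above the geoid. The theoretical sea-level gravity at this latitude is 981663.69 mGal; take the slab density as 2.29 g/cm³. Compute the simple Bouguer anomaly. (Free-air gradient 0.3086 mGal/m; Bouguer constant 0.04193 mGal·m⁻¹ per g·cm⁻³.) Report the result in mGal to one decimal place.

49.7

Free-air correction = 0.3086 × 2886.0 = 890.62 mGal
Free-air anomaly = 981099.88 − 981663.69 + (890.62) = 326.81 mGal
Bouguer slab correction = 0.04193 × 2.29 × 2886.0 = 277.11 mGal
Simple Bouguer anomaly = 326.81 − (277.11) = 49.70 mGal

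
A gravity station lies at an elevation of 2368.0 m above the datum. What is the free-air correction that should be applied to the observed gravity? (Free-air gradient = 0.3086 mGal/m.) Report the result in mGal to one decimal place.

730.8

Free-air correction = 0.3086 × 2368.0 = 730.8 mGal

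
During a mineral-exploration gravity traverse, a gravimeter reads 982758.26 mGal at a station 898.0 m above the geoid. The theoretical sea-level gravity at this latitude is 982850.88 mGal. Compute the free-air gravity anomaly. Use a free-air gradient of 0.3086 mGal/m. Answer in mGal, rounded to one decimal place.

Free-air correction = 0.3086 × 898.0 = 277.12 mGal
Free-air anomaly = 982758.26 − 982850.88 + (277.12) = 184.50 mGal

184.5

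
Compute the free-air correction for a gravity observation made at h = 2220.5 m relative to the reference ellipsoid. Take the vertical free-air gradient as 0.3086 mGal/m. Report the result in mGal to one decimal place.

685.2

Free-air correction = 0.3086 × 2220.5 = 685.2 mGal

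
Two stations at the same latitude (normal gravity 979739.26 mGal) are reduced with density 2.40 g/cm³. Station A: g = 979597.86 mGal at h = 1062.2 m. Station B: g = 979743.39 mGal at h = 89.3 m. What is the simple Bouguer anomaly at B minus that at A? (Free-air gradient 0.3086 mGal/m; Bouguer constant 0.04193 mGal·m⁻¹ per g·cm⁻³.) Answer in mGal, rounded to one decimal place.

-56.8

Δg_SB(A) = 979597.86 − 979739.26 + 0.3086×1062.2 − 0.04193×2.40×1062.2 = 79.50 mGal
Δg_SB(B) = 979743.39 − 979739.26 + 0.3086×89.3 − 0.04193×2.40×89.3 = 22.70 mGal
Difference = 22.70 − (79.50) = -56.80 mGal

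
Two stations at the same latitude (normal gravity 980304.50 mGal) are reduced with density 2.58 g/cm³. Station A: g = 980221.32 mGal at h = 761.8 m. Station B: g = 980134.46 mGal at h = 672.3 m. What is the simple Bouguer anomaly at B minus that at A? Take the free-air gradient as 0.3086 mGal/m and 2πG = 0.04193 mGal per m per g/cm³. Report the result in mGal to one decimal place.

-104.8

Δg_SB(A) = 980221.32 − 980304.50 + 0.3086×761.8 − 0.04193×2.58×761.8 = 69.50 mGal
Δg_SB(B) = 980134.46 − 980304.50 + 0.3086×672.3 − 0.04193×2.58×672.3 = -35.30 mGal
Difference = -35.30 − (69.50) = -104.80 mGal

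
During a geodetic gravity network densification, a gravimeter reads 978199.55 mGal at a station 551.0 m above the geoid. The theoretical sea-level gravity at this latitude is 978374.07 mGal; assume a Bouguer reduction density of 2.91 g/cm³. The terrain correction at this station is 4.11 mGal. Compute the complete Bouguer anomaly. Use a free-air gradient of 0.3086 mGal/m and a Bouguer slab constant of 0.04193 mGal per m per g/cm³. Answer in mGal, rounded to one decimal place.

-67.6

Free-air correction = 0.3086 × 551.0 = 170.04 mGal
Free-air anomaly = 978199.55 − 978374.07 + (170.04) = -4.48 mGal
Bouguer slab correction = 0.04193 × 2.91 × 551.0 = 67.23 mGal
Simple Bouguer anomaly = -4.48 − (67.23) = -71.71 mGal
Complete Bouguer anomaly = -71.71 + 4.11 = -67.60 mGal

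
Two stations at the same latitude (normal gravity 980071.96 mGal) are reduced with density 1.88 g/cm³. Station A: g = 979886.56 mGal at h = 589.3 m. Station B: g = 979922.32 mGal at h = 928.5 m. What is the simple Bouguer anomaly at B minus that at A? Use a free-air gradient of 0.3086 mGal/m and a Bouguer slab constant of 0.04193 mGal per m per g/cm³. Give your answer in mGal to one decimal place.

Δg_SB(A) = 979886.56 − 980071.96 + 0.3086×589.3 − 0.04193×1.88×589.3 = -50.00 mGal
Δg_SB(B) = 979922.32 − 980071.96 + 0.3086×928.5 − 0.04193×1.88×928.5 = 63.70 mGal
Difference = 63.70 − (-50.00) = 113.70 mGal

113.7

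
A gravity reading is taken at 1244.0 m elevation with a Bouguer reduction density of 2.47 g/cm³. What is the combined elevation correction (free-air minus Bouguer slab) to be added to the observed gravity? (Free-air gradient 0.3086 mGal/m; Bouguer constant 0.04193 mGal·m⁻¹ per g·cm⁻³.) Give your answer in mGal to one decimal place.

Combined gradient = 0.3086 − 0.04193 × 2.47 = 0.2050329 mGal/m
Combined elevation correction = 0.2050329 × 1244.0 = 255.1 mGal

255.1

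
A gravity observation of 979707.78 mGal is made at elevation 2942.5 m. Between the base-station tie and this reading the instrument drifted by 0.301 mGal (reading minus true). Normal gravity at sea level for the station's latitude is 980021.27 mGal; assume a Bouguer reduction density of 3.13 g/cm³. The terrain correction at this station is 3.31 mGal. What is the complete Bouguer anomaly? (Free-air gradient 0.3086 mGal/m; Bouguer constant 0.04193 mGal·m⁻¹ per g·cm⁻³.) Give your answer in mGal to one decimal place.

211.4

Drift-corrected reading = 979707.78 − (0.301) = 979707.479 mGal
Free-air correction = 0.3086 × 2942.5 = 908.06 mGal
Free-air anomaly = 979707.479 − 980021.27 + (908.06) = 594.269 mGal
Bouguer slab correction = 0.04193 × 3.13 × 2942.5 = 386.18 mGal
Simple Bouguer anomaly = 594.269 − (386.18) = 208.089 mGal
Complete Bouguer anomaly = 208.089 + 3.31 = 211.399 mGal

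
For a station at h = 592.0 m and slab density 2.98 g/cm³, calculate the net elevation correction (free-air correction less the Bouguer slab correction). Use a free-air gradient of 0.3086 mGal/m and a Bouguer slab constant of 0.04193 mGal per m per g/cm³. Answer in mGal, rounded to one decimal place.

Combined gradient = 0.3086 − 0.04193 × 2.98 = 0.1836486 mGal/m
Combined elevation correction = 0.1836486 × 592.0 = 108.7 mGal

108.7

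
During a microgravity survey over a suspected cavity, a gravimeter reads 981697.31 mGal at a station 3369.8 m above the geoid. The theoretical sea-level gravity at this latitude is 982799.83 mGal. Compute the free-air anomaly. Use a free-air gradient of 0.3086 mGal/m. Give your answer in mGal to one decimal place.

-62.6

Free-air correction = 0.3086 × 3369.8 = 1039.92 mGal
Free-air anomaly = 981697.31 − 982799.83 + (1039.92) = -62.60 mGal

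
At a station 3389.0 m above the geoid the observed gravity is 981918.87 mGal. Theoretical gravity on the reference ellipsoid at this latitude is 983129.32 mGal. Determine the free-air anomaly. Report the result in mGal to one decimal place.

-164.6

Free-air correction = 0.3086 × 3389.0 = 1045.85 mGal
Free-air anomaly = 981918.87 − 983129.32 + (1045.85) = -164.60 mGal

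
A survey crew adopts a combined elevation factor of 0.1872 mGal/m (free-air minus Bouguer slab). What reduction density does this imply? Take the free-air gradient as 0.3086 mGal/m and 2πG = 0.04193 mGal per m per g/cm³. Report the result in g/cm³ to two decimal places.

2.90

0.1872 = 0.3086 − 0.04193 × ρ
ρ = (0.3086 − 0.1872) / 0.04193 = 2.90 g/cm³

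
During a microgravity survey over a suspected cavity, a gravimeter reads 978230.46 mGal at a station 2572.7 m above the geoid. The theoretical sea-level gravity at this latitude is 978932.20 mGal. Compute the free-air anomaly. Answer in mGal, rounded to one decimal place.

92.2

Free-air correction = 0.3086 × 2572.7 = 793.94 mGal
Free-air anomaly = 978230.46 − 978932.20 + (793.94) = 92.20 mGal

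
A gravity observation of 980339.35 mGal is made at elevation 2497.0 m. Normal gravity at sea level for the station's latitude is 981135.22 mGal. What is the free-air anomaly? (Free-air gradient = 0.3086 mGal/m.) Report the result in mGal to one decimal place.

Free-air correction = 0.3086 × 2497.0 = 770.57 mGal
Free-air anomaly = 980339.35 − 981135.22 + (770.57) = -25.30 mGal

-25.3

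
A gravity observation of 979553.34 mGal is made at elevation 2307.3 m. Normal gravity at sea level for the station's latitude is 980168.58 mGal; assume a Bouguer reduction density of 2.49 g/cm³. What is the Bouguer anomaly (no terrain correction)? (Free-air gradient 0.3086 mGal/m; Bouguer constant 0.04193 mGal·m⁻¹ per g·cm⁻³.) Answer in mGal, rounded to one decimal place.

Free-air correction = 0.3086 × 2307.3 = 712.03 mGal
Free-air anomaly = 979553.34 − 980168.58 + (712.03) = 96.79 mGal
Bouguer slab correction = 0.04193 × 2.49 × 2307.3 = 240.90 mGal
Simple Bouguer anomaly = 96.79 − (240.90) = -144.11 mGal

-144.1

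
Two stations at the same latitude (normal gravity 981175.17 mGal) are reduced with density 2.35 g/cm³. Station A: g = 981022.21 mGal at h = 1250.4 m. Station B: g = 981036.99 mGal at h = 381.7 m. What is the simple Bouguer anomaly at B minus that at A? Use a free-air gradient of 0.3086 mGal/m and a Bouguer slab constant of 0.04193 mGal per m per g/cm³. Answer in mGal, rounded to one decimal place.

-167.7

Δg_SB(A) = 981022.21 − 981175.17 + 0.3086×1250.4 − 0.04193×2.35×1250.4 = 109.70 mGal
Δg_SB(B) = 981036.99 − 981175.17 + 0.3086×381.7 − 0.04193×2.35×381.7 = -58.00 mGal
Difference = -58.00 − (109.70) = -167.70 mGal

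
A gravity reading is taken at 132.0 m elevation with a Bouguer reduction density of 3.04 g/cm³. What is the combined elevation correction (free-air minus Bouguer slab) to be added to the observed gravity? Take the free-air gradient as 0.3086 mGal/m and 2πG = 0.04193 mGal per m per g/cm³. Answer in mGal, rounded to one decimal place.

Combined gradient = 0.3086 − 0.04193 × 3.04 = 0.1811328 mGal/m
Combined elevation correction = 0.1811328 × 132.0 = 23.9 mGal

23.9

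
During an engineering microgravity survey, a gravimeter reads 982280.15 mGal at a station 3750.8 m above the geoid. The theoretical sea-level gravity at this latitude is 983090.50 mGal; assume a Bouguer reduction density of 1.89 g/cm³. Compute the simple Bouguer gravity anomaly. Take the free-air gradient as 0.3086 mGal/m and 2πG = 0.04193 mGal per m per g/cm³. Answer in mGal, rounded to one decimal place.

49.9

Free-air correction = 0.3086 × 3750.8 = 1157.50 mGal
Free-air anomaly = 982280.15 − 983090.50 + (1157.50) = 347.15 mGal
Bouguer slab correction = 0.04193 × 1.89 × 3750.8 = 297.24 mGal
Simple Bouguer anomaly = 347.15 − (297.24) = 49.91 mGal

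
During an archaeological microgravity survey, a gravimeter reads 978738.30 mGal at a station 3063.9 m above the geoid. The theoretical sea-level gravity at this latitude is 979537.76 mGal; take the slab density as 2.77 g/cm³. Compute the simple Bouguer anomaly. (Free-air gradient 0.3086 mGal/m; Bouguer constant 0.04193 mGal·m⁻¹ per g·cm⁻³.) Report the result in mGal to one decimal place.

Free-air correction = 0.3086 × 3063.9 = 945.52 mGal
Free-air anomaly = 978738.30 − 979537.76 + (945.52) = 146.06 mGal
Bouguer slab correction = 0.04193 × 2.77 × 3063.9 = 355.86 mGal
Simple Bouguer anomaly = 146.06 − (355.86) = -209.80 mGal

-209.8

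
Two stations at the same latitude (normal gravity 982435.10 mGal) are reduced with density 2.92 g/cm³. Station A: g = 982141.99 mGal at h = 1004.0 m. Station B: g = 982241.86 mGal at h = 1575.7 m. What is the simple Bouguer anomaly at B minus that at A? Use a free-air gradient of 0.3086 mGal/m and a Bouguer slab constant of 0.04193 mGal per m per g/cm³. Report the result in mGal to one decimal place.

206.3

Δg_SB(A) = 982141.99 − 982435.10 + 0.3086×1004.0 − 0.04193×2.92×1004.0 = -106.20 mGal
Δg_SB(B) = 982241.86 − 982435.10 + 0.3086×1575.7 − 0.04193×2.92×1575.7 = 100.10 mGal
Difference = 100.10 − (-106.20) = 206.30 mGal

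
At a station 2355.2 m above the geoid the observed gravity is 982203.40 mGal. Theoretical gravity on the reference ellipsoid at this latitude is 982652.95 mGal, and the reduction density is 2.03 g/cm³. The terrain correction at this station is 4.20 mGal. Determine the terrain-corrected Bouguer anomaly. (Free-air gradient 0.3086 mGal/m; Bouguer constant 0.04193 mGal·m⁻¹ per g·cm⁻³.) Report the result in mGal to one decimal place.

81.0

Free-air correction = 0.3086 × 2355.2 = 726.81 mGal
Free-air anomaly = 982203.40 − 982652.95 + (726.81) = 277.26 mGal
Bouguer slab correction = 0.04193 × 2.03 × 2355.2 = 200.47 mGal
Simple Bouguer anomaly = 277.26 − (200.47) = 76.79 mGal
Complete Bouguer anomaly = 76.79 + 4.20 = 80.99 mGal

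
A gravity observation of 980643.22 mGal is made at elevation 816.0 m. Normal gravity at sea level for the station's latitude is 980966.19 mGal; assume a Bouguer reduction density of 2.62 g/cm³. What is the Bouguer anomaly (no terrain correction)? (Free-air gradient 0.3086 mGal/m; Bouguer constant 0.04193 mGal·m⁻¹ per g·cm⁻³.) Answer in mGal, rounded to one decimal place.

Free-air correction = 0.3086 × 816.0 = 251.82 mGal
Free-air anomaly = 980643.22 − 980966.19 + (251.82) = -71.15 mGal
Bouguer slab correction = 0.04193 × 2.62 × 816.0 = 89.64 mGal
Simple Bouguer anomaly = -71.15 − (89.64) = -160.79 mGal

-160.8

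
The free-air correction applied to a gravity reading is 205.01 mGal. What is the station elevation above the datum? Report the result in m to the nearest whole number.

h = 205.01 / 0.3086 = 664.32 m

664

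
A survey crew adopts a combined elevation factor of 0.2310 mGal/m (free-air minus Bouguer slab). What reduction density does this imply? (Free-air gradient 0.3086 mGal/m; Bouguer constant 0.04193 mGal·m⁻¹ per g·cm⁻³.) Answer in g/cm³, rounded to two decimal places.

1.85

0.2310 = 0.3086 − 0.04193 × ρ
ρ = (0.3086 − 0.2310) / 0.04193 = 1.85 g/cm³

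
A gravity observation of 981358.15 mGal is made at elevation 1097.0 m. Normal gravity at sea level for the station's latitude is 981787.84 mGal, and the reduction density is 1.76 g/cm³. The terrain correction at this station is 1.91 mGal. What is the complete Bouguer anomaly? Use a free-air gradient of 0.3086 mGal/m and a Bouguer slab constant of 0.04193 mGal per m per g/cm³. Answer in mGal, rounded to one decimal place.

Free-air correction = 0.3086 × 1097.0 = 338.53 mGal
Free-air anomaly = 981358.15 − 981787.84 + (338.53) = -91.16 mGal
Bouguer slab correction = 0.04193 × 1.76 × 1097.0 = 80.96 mGal
Simple Bouguer anomaly = -91.16 − (80.96) = -172.12 mGal
Complete Bouguer anomaly = -172.12 + 1.91 = -170.21 mGal

-170.2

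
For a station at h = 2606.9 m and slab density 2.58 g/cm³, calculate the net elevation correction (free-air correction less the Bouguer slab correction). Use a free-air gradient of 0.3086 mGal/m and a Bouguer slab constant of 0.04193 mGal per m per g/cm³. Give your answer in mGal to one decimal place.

Combined gradient = 0.3086 − 0.04193 × 2.58 = 0.2004206 mGal/m
Combined elevation correction = 0.2004206 × 2606.9 = 522.5 mGal

522.5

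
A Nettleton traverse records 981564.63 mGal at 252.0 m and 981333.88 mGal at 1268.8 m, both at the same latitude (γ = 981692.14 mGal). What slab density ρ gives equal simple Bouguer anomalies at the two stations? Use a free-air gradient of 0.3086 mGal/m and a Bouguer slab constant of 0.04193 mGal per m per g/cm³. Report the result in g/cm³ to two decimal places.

1.95

Δg_obs = 981333.88 − 981564.63 = -230.75 mGal over Δh = 1268.8 − 252.0 = 1016.8 m
Equal Bouguer anomalies ⇒ Δg_obs + (0.3086 − 0.04193ρ)·Δh = 0
0.3086 − 0.04193ρ = −Δg_obs/Δh = 0.22694
ρ = (0.3086 − 0.22694) / 0.04193 = 1.95 g/cm³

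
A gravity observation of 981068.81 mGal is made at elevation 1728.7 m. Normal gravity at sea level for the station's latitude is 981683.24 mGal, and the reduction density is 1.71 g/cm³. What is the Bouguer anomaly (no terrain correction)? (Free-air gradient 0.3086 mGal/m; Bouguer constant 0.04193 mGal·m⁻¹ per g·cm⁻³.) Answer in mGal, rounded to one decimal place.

-204.9

Free-air correction = 0.3086 × 1728.7 = 533.48 mGal
Free-air anomaly = 981068.81 − 981683.24 + (533.48) = -80.95 mGal
Bouguer slab correction = 0.04193 × 1.71 × 1728.7 = 123.95 mGal
Simple Bouguer anomaly = -80.95 − (123.95) = -204.90 mGal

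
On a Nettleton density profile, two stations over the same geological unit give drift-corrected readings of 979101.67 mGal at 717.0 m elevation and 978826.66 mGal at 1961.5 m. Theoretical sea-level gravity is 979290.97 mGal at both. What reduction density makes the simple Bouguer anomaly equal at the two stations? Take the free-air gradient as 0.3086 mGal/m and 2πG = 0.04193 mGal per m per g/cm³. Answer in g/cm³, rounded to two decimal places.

2.09

Δg_obs = 978826.66 − 979101.67 = -275.01 mGal over Δh = 1961.5 − 717.0 = 1244.5 m
Equal Bouguer anomalies ⇒ Δg_obs + (0.3086 − 0.04193ρ)·Δh = 0
0.3086 − 0.04193ρ = −Δg_obs/Δh = 0.22098
ρ = (0.3086 − 0.22098) / 0.04193 = 2.09 g/cm³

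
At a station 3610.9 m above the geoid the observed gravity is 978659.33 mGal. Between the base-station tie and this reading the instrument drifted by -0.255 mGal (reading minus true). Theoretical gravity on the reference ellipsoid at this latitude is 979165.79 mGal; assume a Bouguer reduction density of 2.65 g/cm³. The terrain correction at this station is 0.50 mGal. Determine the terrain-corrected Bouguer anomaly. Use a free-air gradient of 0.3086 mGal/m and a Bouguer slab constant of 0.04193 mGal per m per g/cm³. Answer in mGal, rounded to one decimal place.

207.4

Drift-corrected reading = 978659.33 − (-0.255) = 978659.585 mGal
Free-air correction = 0.3086 × 3610.9 = 1114.32 mGal
Free-air anomaly = 978659.585 − 979165.79 + (1114.32) = 608.115 mGal
Bouguer slab correction = 0.04193 × 2.65 × 3610.9 = 401.22 mGal
Simple Bouguer anomaly = 608.115 − (401.22) = 206.895 mGal
Complete Bouguer anomaly = 206.895 + 0.50 = 207.395 mGal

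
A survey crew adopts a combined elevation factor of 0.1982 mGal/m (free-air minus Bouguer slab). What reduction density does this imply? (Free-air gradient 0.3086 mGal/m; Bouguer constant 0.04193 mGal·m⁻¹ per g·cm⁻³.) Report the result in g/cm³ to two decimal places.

2.63

0.1982 = 0.3086 − 0.04193 × ρ
ρ = (0.3086 − 0.1982) / 0.04193 = 2.63 g/cm³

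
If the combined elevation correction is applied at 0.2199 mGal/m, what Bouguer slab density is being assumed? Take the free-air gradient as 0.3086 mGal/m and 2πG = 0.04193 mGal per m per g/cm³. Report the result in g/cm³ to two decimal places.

0.2199 = 0.3086 − 0.04193 × ρ
ρ = (0.3086 − 0.2199) / 0.04193 = 2.12 g/cm³

2.12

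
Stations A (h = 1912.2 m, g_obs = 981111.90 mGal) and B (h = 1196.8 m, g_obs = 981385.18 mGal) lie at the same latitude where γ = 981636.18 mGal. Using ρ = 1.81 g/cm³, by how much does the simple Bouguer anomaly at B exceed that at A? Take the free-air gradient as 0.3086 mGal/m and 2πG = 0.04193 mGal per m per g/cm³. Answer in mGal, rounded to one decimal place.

106.8

Δg_SB(A) = 981111.90 − 981636.18 + 0.3086×1912.2 − 0.04193×1.81×1912.2 = -79.30 mGal
Δg_SB(B) = 981385.18 − 981636.18 + 0.3086×1196.8 − 0.04193×1.81×1196.8 = 27.50 mGal
Difference = 27.50 − (-79.30) = 106.80 mGal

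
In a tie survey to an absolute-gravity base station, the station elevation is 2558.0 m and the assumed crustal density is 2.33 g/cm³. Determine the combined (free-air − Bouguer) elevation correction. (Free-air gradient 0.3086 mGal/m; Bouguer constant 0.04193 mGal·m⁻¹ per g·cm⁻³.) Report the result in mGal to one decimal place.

Combined gradient = 0.3086 − 0.04193 × 2.33 = 0.2109031 mGal/m
Combined elevation correction = 0.2109031 × 2558.0 = 539.5 mGal

539.5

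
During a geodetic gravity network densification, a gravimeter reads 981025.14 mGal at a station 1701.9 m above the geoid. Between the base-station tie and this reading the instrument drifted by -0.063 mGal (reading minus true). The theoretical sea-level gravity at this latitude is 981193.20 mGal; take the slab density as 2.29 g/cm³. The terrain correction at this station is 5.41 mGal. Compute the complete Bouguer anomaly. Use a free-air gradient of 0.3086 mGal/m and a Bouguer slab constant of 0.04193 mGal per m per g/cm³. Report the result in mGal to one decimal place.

199.2

Drift-corrected reading = 981025.14 − (-0.063) = 981025.203 mGal
Free-air correction = 0.3086 × 1701.9 = 525.21 mGal
Free-air anomaly = 981025.203 − 981193.20 + (525.21) = 357.213 mGal
Bouguer slab correction = 0.04193 × 2.29 × 1701.9 = 163.42 mGal
Simple Bouguer anomaly = 357.213 − (163.42) = 193.793 mGal
Complete Bouguer anomaly = 193.793 + 5.41 = 199.203 mGal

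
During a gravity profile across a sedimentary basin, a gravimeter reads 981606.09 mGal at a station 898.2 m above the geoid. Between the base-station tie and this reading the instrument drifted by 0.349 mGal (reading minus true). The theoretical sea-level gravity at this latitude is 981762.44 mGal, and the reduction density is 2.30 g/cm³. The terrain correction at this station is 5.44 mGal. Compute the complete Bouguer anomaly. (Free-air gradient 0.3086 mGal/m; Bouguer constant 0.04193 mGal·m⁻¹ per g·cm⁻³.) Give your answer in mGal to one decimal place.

39.3

Drift-corrected reading = 981606.09 − (0.349) = 981605.741 mGal
Free-air correction = 0.3086 × 898.2 = 277.18 mGal
Free-air anomaly = 981605.741 − 981762.44 + (277.18) = 120.481 mGal
Bouguer slab correction = 0.04193 × 2.30 × 898.2 = 86.62 mGal
Simple Bouguer anomaly = 120.481 − (86.62) = 33.861 mGal
Complete Bouguer anomaly = 33.861 + 5.44 = 39.301 mGal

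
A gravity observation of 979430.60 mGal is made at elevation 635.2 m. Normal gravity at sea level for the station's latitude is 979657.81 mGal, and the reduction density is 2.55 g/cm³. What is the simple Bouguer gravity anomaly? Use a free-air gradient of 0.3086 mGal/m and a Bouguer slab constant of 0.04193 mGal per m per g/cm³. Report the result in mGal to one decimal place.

-99.1

Free-air correction = 0.3086 × 635.2 = 196.02 mGal
Free-air anomaly = 979430.60 − 979657.81 + (196.02) = -31.19 mGal
Bouguer slab correction = 0.04193 × 2.55 × 635.2 = 67.92 mGal
Simple Bouguer anomaly = -31.19 − (67.92) = -99.11 mGal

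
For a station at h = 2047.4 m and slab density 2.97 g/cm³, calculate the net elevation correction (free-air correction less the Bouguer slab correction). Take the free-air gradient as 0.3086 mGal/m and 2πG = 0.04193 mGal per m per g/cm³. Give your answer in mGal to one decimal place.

Combined gradient = 0.3086 − 0.04193 × 2.97 = 0.1840679 mGal/m
Combined elevation correction = 0.1840679 × 2047.4 = 376.9 mGal

376.9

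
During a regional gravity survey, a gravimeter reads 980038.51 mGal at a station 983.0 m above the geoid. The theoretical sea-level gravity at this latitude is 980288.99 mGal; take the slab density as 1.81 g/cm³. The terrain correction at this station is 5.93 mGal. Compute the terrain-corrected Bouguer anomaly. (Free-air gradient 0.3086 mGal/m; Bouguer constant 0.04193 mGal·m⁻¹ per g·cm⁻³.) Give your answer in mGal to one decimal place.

-15.8

Free-air correction = 0.3086 × 983.0 = 303.35 mGal
Free-air anomaly = 980038.51 − 980288.99 + (303.35) = 52.87 mGal
Bouguer slab correction = 0.04193 × 1.81 × 983.0 = 74.60 mGal
Simple Bouguer anomaly = 52.87 − (74.60) = -21.73 mGal
Complete Bouguer anomaly = -21.73 + 5.93 = -15.80 mGal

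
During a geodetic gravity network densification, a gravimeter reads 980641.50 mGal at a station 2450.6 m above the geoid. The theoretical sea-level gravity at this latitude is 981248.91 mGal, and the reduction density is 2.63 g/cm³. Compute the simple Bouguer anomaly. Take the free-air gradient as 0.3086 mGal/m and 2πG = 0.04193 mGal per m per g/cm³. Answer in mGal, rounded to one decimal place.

-121.4

Free-air correction = 0.3086 × 2450.6 = 756.26 mGal
Free-air anomaly = 980641.50 − 981248.91 + (756.26) = 148.85 mGal
Bouguer slab correction = 0.04193 × 2.63 × 2450.6 = 270.24 mGal
Simple Bouguer anomaly = 148.85 − (270.24) = -121.39 mGal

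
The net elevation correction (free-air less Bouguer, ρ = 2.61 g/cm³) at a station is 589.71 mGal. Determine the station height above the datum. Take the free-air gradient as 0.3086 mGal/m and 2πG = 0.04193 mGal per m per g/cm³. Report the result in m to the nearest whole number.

Combined gradient = 0.3086 − 0.04193 × 2.61 = 0.1991627 mGal/m
h = 589.71 / 0.1991627 = 2960.95 m

2961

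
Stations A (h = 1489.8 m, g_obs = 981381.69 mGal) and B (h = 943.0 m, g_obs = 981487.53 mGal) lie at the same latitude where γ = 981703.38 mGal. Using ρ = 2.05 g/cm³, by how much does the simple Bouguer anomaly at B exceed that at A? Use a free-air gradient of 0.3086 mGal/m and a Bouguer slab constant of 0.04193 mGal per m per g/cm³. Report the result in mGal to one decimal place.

Δg_SB(A) = 981381.69 − 981703.38 + 0.3086×1489.8 − 0.04193×2.05×1489.8 = 10.00 mGal
Δg_SB(B) = 981487.53 − 981703.38 + 0.3086×943.0 − 0.04193×2.05×943.0 = -5.90 mGal
Difference = -5.90 − (10.00) = -15.90 mGal

-15.9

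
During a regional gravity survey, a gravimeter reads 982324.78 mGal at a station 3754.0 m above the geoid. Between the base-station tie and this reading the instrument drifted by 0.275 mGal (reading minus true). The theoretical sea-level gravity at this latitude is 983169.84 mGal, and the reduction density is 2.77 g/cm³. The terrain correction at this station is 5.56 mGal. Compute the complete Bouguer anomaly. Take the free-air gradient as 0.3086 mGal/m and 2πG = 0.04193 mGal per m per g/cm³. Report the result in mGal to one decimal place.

-117.3

Drift-corrected reading = 982324.78 − (0.275) = 982324.505 mGal
Free-air correction = 0.3086 × 3754.0 = 1158.48 mGal
Free-air anomaly = 982324.505 − 983169.84 + (1158.48) = 313.145 mGal
Bouguer slab correction = 0.04193 × 2.77 × 3754.0 = 436.01 mGal
Simple Bouguer anomaly = 313.145 − (436.01) = -122.865 mGal
Complete Bouguer anomaly = -122.865 + 5.56 = -117.305 mGal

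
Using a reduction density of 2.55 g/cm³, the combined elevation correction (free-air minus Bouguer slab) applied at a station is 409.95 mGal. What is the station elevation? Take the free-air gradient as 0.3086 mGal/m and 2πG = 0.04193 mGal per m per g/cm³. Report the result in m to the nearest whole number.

Combined gradient = 0.3086 − 0.04193 × 2.55 = 0.2016785 mGal/m
h = 409.95 / 0.2016785 = 2032.69 m

2033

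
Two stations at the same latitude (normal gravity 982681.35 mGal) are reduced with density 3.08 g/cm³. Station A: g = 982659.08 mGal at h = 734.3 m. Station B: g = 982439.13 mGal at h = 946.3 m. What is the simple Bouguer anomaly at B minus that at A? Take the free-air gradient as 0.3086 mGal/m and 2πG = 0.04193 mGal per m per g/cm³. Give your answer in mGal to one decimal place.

-181.9

Δg_SB(A) = 982659.08 − 982681.35 + 0.3086×734.3 − 0.04193×3.08×734.3 = 109.50 mGal
Δg_SB(B) = 982439.13 − 982681.35 + 0.3086×946.3 − 0.04193×3.08×946.3 = -72.40 mGal
Difference = -72.40 − (109.50) = -181.90 mGal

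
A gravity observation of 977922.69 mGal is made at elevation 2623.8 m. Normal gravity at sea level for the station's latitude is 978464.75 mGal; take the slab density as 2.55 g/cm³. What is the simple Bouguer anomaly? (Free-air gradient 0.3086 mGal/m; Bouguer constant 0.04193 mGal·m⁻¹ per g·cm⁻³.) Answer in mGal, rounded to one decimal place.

Free-air correction = 0.3086 × 2623.8 = 809.70 mGal
Free-air anomaly = 977922.69 − 978464.75 + (809.70) = 267.64 mGal
Bouguer slab correction = 0.04193 × 2.55 × 2623.8 = 280.54 mGal
Simple Bouguer anomaly = 267.64 − (280.54) = -12.90 mGal

-12.9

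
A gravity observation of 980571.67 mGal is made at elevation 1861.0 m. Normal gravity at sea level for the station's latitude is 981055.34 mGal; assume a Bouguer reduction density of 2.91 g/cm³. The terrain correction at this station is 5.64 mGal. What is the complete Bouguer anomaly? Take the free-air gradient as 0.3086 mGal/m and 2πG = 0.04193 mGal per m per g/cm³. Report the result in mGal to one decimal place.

-130.8

Free-air correction = 0.3086 × 1861.0 = 574.30 mGal
Free-air anomaly = 980571.67 − 981055.34 + (574.30) = 90.63 mGal
Bouguer slab correction = 0.04193 × 2.91 × 1861.0 = 227.07 mGal
Simple Bouguer anomaly = 90.63 − (227.07) = -136.44 mGal
Complete Bouguer anomaly = -136.44 + 5.64 = -130.80 mGal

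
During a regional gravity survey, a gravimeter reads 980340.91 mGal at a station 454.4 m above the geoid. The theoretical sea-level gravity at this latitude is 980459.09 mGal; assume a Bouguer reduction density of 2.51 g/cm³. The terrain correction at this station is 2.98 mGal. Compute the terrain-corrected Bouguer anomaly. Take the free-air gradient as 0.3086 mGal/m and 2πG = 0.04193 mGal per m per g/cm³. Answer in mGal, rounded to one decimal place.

-22.8

Free-air correction = 0.3086 × 454.4 = 140.23 mGal
Free-air anomaly = 980340.91 − 980459.09 + (140.23) = 22.05 mGal
Bouguer slab correction = 0.04193 × 2.51 × 454.4 = 47.82 mGal
Simple Bouguer anomaly = 22.05 − (47.82) = -25.77 mGal
Complete Bouguer anomaly = -25.77 + 2.98 = -22.79 mGal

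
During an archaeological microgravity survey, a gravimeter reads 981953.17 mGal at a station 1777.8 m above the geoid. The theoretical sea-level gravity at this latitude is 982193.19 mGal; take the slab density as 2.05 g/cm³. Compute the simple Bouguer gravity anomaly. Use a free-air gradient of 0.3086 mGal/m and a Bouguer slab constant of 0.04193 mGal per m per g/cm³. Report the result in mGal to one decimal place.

155.8

Free-air correction = 0.3086 × 1777.8 = 548.63 mGal
Free-air anomaly = 981953.17 − 982193.19 + (548.63) = 308.61 mGal
Bouguer slab correction = 0.04193 × 2.05 × 1777.8 = 152.81 mGal
Simple Bouguer anomaly = 308.61 − (152.81) = 155.80 mGal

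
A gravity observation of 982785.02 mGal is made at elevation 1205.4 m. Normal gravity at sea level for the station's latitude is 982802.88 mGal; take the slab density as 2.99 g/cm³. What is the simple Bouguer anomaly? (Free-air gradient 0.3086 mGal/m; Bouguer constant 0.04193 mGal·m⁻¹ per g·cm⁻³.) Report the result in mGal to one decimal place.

203.0

Free-air correction = 0.3086 × 1205.4 = 371.99 mGal
Free-air anomaly = 982785.02 − 982802.88 + (371.99) = 354.13 mGal
Bouguer slab correction = 0.04193 × 2.99 × 1205.4 = 151.12 mGal
Simple Bouguer anomaly = 354.13 − (151.12) = 203.01 mGal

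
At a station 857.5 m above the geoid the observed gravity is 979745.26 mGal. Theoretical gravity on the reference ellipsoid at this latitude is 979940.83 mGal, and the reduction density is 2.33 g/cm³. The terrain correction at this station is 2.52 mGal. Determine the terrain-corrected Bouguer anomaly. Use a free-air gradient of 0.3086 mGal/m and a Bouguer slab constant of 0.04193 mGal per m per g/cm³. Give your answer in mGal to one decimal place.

-12.2

Free-air correction = 0.3086 × 857.5 = 264.62 mGal
Free-air anomaly = 979745.26 − 979940.83 + (264.62) = 69.05 mGal
Bouguer slab correction = 0.04193 × 2.33 × 857.5 = 83.78 mGal
Simple Bouguer anomaly = 69.05 − (83.78) = -14.73 mGal
Complete Bouguer anomaly = -14.73 + 2.52 = -12.21 mGal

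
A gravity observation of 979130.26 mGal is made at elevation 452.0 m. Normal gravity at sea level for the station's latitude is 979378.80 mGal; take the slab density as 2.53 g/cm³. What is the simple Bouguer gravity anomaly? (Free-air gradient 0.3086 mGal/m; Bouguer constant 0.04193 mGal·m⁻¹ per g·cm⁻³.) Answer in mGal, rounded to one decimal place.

-157.0

Free-air correction = 0.3086 × 452.0 = 139.49 mGal
Free-air anomaly = 979130.26 − 979378.80 + (139.49) = -109.05 mGal
Bouguer slab correction = 0.04193 × 2.53 × 452.0 = 47.95 mGal
Simple Bouguer anomaly = -109.05 − (47.95) = -157.00 mGal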